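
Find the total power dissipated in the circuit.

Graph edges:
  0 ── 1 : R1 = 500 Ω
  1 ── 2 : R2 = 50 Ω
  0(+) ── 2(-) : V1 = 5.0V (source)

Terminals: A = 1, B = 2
Nodal analysis, taking node 2 as the 0 V reference.
Source V1 fixes V_0 = 5 V.
KCL at each unknown node (sum of currents leaving = 0; resistances in Ω):
  Node 1: (V_1 - 5)/500 + (V_1 - 0)/50 = 0
Collecting terms: 0.022 × V_1 = 0.01  =>  V_1 = 0.4545 V
Power in each resistor, P = (ΔV)²/R:
  P_R1 = (5 - 0.4545)²/500 = 0.04132 W
  P_R2 = (0.4545 - 0)²/50 = 0.004132 W
P_total = P_R1 + P_R2 = 0.04545 W

Final answer: 0.04545 W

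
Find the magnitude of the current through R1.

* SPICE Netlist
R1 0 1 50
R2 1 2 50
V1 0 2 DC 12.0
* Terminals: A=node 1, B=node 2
Nodal analysis, taking node 2 as the 0 V reference.
Source V1 fixes V_0 = 12 V.
KCL at each unknown node (sum of currents leaving = 0; resistances in Ω):
  Node 1: (V_1 - 12)/50 + (V_1 - 0)/50 = 0
Collecting terms: 0.04 × V_1 = 0.24  =>  V_1 = 6 V
I_R1 = (V_0 - V_1)/R1 = (12 - 6)/50 = 0.12 A
|I_R1| = 0.12 A

Final answer: |I_R1| = 0.12 A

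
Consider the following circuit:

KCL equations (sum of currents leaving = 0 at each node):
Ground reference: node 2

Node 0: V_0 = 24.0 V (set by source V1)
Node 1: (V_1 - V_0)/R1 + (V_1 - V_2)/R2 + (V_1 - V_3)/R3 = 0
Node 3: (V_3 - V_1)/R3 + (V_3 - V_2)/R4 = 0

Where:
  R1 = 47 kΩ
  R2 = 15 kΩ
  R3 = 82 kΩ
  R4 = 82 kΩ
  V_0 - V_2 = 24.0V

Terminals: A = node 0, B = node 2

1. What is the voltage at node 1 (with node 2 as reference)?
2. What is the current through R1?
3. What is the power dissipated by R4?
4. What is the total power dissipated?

Nodal analysis, taking node 2 as the 0 V reference.
Source V1 fixes V_0 = 24 V.
KCL at each unknown node (sum of currents leaving = 0; resistances in Ω):
  Node 1: (V_1 - 24)/47000 + (V_1 - 0)/15000 + (V_1 - V_3)/82000 = 0
  Node 3: (V_3 - V_1)/82000 + (V_3 - 0)/82000 = 0
Collecting terms (coefficients in siemens):
  0.0001001·V_1 - 0.0000122·V_3 = 0.0005106
  0.00002439·V_3 - 0.0000122·V_1 = 0
Determinant D = (0.0001001)(0.00002439) - (-0.0000122)(-0.0000122) = 0.000000002294
V_1 = [(0.0005106)(0.00002439) - (-0.0000122)(0)]/D = 5.43 V
V_3 = [(0.0001001)(0) - (0.0005106)(-0.0000122)]/D = 2.715 V
Part 1:
  Read off the nodal solution: V_1 = 5.43 V
Part 2:
  I_R1 = (V_0 - V_1)/R1 = (24 - 5.43)/47000 = 0.0003951 A
  Magnitude: I_R1 = 0.0003951 A
Part 3:
  I_R4 = (V_2 - V_3)/R4 = (0 - 2.715)/82000 = -0.00003311 A
  P_R4 = I_R4² × R4 = (-0.00003311)² × 82000 = 0.00008989 W
Part 4:
  Power in each resistor, P = (ΔV)²/R:
    P_R1 = (24 - 5.43)²/47000 = 0.007337 W
    P_R2 = (5.43 - 0)²/15000 = 0.001966 W
    P_R3 = (5.43 - 2.715)²/82000 = 0.00008989 W
    P_R4 = (0 - 2.715)²/82000 = 0.00008989 W
  P_total = P_R1 + P_R2 + P_R3 + P_R4 = 0.009483 W

Final answers:
1. V_1 = 5.43 V
2. I_R1 = 0.0003951 A
3. P_R4 = 8.989e-05 W
4. P_total = 0.009483 W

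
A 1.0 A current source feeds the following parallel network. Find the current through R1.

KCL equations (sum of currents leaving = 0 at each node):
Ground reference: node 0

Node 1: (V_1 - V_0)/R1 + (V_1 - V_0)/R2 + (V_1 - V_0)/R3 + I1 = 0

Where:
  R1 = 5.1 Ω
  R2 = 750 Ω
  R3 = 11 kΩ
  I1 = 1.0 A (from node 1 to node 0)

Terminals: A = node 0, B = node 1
All resistors sit directly between nodes 0 and 1, so they are in parallel and share one voltage V; the full source current 1 A splits among them.
1/R_par = 1/5.1 + 1/750 + 1/11000 = 0.1975 S  =>  R_par = 5.063 Ω
V = I × R_par = 1 × 5.063 = 5.063 V
I_R1 = V/R1 = 5.063/5.1 = 0.9928 A

Final answer: 0.9928 A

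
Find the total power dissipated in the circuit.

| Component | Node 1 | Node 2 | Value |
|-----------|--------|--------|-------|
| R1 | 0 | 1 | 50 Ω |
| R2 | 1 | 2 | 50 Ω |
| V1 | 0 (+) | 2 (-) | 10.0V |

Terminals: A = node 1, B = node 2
Nodal analysis, taking node 2 as the 0 V reference.
Source V1 fixes V_0 = 10 V.
KCL at each unknown node (sum of currents leaving = 0; resistances in Ω):
  Node 1: (V_1 - 10)/50 + (V_1 - 0)/50 = 0
Collecting terms: 0.04 × V_1 = 0.2  =>  V_1 = 5 V
Power in each resistor, P = (ΔV)²/R:
  P_R1 = (10 - 5)²/50 = 0.5 W
  P_R2 = (5 - 0)²/50 = 0.5 W
P_total = P_R1 + P_R2 = 1 W

Final answer: 1 W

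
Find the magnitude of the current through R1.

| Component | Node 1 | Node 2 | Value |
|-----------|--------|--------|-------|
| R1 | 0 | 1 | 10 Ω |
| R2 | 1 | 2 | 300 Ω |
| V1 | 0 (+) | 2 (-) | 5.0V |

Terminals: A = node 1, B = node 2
Nodal analysis, taking node 2 as the 0 V reference.
Source V1 fixes V_0 = 5 V.
KCL at each unknown node (sum of currents leaving = 0; resistances in Ω):
  Node 1: (V_1 - 5)/10 + (V_1 - 0)/300 = 0
Collecting terms: 0.1033 × V_1 = 0.5  =>  V_1 = 4.839 V
I_R1 = (V_0 - V_1)/R1 = (5 - 4.839)/10 = 0.01613 A
|I_R1| = 0.01613 A

Final answer: |I_R1| = 0.01613 A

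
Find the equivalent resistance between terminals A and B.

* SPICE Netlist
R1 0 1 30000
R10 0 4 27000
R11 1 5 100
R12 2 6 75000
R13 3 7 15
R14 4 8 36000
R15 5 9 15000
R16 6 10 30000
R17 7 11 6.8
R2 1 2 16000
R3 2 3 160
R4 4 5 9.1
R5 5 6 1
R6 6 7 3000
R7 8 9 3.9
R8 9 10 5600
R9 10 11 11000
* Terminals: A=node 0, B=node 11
The network is not a plain series/parallel combination. Inject a 1 A test current into terminal A (node 0) and return it from terminal B (node 11); then R_eq = V_A / (1 A).
Nodal analysis, taking node 11 as the 0 V reference.
Current source I_test pushes 1 A into node 0 and draws it out of node 11.
KCL at each unknown node (sum of currents leaving = 0; resistances in Ω):
  Node 0: (V_0 - V_1)/30000 + (V_0 - V_4)/27000 - 1 = 0
  Node 1: (V_1 - V_0)/30000 + (V_1 - V_2)/16000 + (V_1 - V_5)/100 = 0
  Node 2: (V_2 - V_1)/16000 + (V_2 - V_3)/160 + (V_2 - V_6)/75000 = 0
  Node 3: (V_3 - V_2)/160 + (V_3 - V_7)/15 = 0
  Node 4: (V_4 - V_0)/27000 + (V_4 - V_5)/9.1 + (V_4 - V_8)/36000 = 0
  Node 5: (V_5 - V_1)/100 + (V_5 - V_4)/9.1 + (V_5 - V_6)/1 + (V_5 - V_9)/15000 = 0
  Node 6: (V_6 - V_2)/75000 + (V_6 - V_5)/1 + (V_6 - V_7)/3000 + (V_6 - V_10)/30000 = 0
  Node 7: (V_7 - V_3)/15 + (V_7 - V_6)/3000 + (V_7 - 0)/6.8 = 0
  Node 8: (V_8 - V_4)/36000 + (V_8 - V_9)/3.9 = 0
  Node 9: (V_9 - V_5)/15000 + (V_9 - V_8)/3.9 + (V_9 - V_10)/5600 = 0
  Node 10: (V_10 - V_6)/30000 + (V_10 - V_9)/5600 + (V_10 - 0)/11000 = 0
Collecting terms (coefficients in siemens):
  0.00007037·V_0 - 0.00003333·V_1 - 0.00003704·V_4 = 1
  0.0101·V_1 - 0.00003333·V_0 - 0.0000625·V_2 - 0.01·V_5 = 0
  0.006326·V_2 - 0.0000625·V_1 - 0.00625·V_3 - 0.00001333·V_6 = 0
  0.07292·V_3 - 0.00625·V_2 - 0.06667·V_7 = 0
  0.11·V_4 - 0.00003704·V_0 - 0.1099·V_5 - 0.00002778·V_8 = 0
  1.12·V_5 - 0.01·V_1 - 0.1099·V_4 - 1·V_6 - 0.00006667·V_9 = 0
  1·V_6 - 0.00001333·V_2 - 1·V_5 - 0.0003333·V_7 - 0.00003333·V_10 = 0
  0.2141·V_7 - 0.06667·V_3 - 0.0003333·V_6 = 0
  0.2564·V_8 - 0.00002778·V_4 - 0.2564·V_9 = 0
  0.2567·V_9 - 0.00006667·V_5 - 0.2564·V_8 - 0.0001786·V_10 = 0
  0.0003028·V_10 - 0.00003333·V_6 - 0.0001786·V_9 = 0
Solving these 11 simultaneous equations (Gaussian elimination) gives:
  V_0 = 16430 V, V_1 = 2235 V, V_2 = 35.21 V, V_3 = 8.599 V
  V_4 = 2206 V, V_5 = 2201 V, V_6 = 2200 V, V_7 = 6.104 V
  V_8 = 1498 V, V_9 = 1498 V, V_10 = 1126 V
R_eq = V_0 / 1 A = 16430 Ω = 16.43 kΩ

Final answer: 16.43 kΩ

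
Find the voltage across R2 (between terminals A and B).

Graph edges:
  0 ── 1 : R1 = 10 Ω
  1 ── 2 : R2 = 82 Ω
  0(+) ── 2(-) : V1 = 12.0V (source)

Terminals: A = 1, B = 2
R1 and R2 are in series across V1 (node 0 → node 1 → node 2), and the output A–B is taken across R2, so this is a voltage divider.
Series current: I = V1/(R1 + R2) = 12/(10 + 82) = 12/92 = 0.1304 A
V_R2 = I × R2 = V1 × R2/(R1 + R2) = 12 × 82/92 = 10.7 V

Final answer: 10.7 V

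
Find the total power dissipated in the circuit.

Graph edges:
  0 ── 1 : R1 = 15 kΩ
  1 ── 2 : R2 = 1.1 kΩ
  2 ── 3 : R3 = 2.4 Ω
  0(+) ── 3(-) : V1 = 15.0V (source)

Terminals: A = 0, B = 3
Nodal analysis, taking node 3 as the 0 V reference.
Source V1 fixes V_0 = 15 V.
KCL at each unknown node (sum of currents leaving = 0; resistances in Ω):
  Node 1: (V_1 - 15)/15000 + (V_1 - V_2)/1100 = 0
  Node 2: (V_2 - V_1)/1100 + (V_2 - 0)/2.4 = 0
Collecting terms (coefficients in siemens):
  0.0009758·V_1 - 0.0009091·V_2 = 0.001
  0.4176·V_2 - 0.0009091·V_1 = 0
Determinant D = (0.0009758)(0.4176) - (-0.0009091)(-0.0009091) = 0.0004066
V_1 = [(0.001)(0.4176) - (-0.0009091)(0)]/D = 1.027 V
V_2 = [(0.0009758)(0) - (0.001)(-0.0009091)]/D = 0.002236 V
Power in each resistor, P = (ΔV)²/R:
  P_R1 = (15 - 1.027)²/15000 = 0.01302 W
  P_R2 = (1.027 - 0.002236)²/1100 = 0.0009545 W
  P_R3 = (0.002236 - 0)²/2.4 = 0.000002083 W
P_total = P_R1 + P_R2 + P_R3 = 0.01397 W

Final answer: 0.01397 W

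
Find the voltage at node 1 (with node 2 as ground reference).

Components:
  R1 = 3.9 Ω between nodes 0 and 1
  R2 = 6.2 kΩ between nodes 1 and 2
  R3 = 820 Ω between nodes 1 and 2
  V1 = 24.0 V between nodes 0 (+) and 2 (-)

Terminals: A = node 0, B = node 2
Nodal analysis, taking node 2 as the 0 V reference.
Source V1 fixes V_0 = 24 V.
KCL at each unknown node (sum of currents leaving = 0; resistances in Ω):
  Node 1: (V_1 - 24)/3.9 + (V_1 - 0)/6200 + (V_1 - 0)/820 = 0
Collecting terms: 0.2578 × V_1 = 6.154  =>  V_1 = 23.87 V
The requested potential is V_1 = 23.87 V.

Final answer: V_1 = 23.87 V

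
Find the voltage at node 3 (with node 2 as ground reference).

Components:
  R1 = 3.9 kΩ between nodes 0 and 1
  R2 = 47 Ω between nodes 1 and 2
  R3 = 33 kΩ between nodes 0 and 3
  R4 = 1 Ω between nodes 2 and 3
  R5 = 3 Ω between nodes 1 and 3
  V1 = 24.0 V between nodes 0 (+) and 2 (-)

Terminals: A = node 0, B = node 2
Nodal analysis, taking node 2 as the 0 V reference.
Source V1 fixes V_0 = 24 V.
KCL at each unknown node (sum of currents leaving = 0; resistances in Ω):
  Node 1: (V_1 - 24)/3900 + (V_1 - 0)/47 + (V_1 - V_3)/3 = 0
  Node 3: (V_3 - 24)/33000 + (V_3 - 0)/1 + (V_3 - V_1)/3 = 0
Collecting terms (coefficients in siemens):
  0.3549·V_1 - 0.3333·V_3 = 0.006154
  1.333·V_3 - 0.3333·V_1 = 0.0007273
Determinant D = (0.3549)(1.333) - (-0.3333)(-0.3333) = 0.3621
V_1 = [(0.006154)(1.333) - (-0.3333)(0.0007273)]/D = 0.02333 V
V_3 = [(0.3549)(0.0007273) - (0.006154)(-0.3333)]/D = 0.006379 V
The requested potential is V_3 = 0.006379 V.

Final answer: V_3 = 0.006379 V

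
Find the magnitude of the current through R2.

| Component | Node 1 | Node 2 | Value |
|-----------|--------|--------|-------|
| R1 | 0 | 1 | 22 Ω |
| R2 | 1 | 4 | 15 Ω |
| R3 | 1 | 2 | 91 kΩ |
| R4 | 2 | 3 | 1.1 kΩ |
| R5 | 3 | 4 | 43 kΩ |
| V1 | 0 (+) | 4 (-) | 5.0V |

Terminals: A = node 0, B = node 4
Nodal analysis, taking node 4 as the 0 V reference.
Source V1 fixes V_0 = 5 V.
KCL at each unknown node (sum of currents leaving = 0; resistances in Ω):
  Node 1: (V_1 - 5)/22 + (V_1 - 0)/15 + (V_1 - V_2)/91000 = 0
  Node 2: (V_2 - V_1)/91000 + (V_2 - V_3)/1100 = 0
  Node 3: (V_3 - V_2)/1100 + (V_3 - 0)/43000 = 0
Collecting terms (coefficients in siemens):
  0.1121·V_1 - 0.00001099·V_2 = 0.2273
  0.0009201·V_2 - 0.00001099·V_1 - 0.0009091·V_3 = 0
  0.0009323·V_3 - 0.0009091·V_2 = 0
Solving these 3 simultaneous equations (Gaussian elimination) gives:
  V_1 = 2.027 V, V_2 = 0.6616 V, V_3 = 0.6451 V
I_R2 = (V_1 - V_4)/R2 = (2.027 - 0)/15 = 0.1351 A
|I_R2| = 0.1351 A

Final answer: |I_R2| = 0.1351 A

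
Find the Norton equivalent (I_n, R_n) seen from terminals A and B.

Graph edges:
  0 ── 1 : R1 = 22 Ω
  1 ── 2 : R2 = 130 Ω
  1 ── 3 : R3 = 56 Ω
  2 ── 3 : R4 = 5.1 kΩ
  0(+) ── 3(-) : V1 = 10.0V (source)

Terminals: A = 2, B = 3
Find the Thévenin equivalent first; then I_n = V_th/R_th and R_n = R_th.
Step 1 — V_th is the open-circuit voltage V_A - V_B (nothing connected across the terminals).
Nodal analysis, taking node 3 as the 0 V reference.
Source V1 fixes V_0 = 10 V.
KCL at each unknown node (sum of currents leaving = 0; resistances in Ω):
  Node 1: (V_1 - 10)/22 + (V_1 - V_2)/130 + (V_1 - 0)/56 = 0
  Node 2: (V_2 - V_1)/130 + (V_2 - 0)/5100 = 0
Collecting terms (coefficients in siemens):
  0.071·V_1 - 0.007692·V_2 = 0.4545
  0.007888·V_2 - 0.007692·V_1 = 0
Determinant D = (0.071)(0.007888) - (-0.007692)(-0.007692) = 0.0005009
V_1 = [(0.4545)(0.007888) - (-0.007692)(0)]/D = 7.158 V
V_2 = [(0.071)(0) - (0.4545)(-0.007692)]/D = 6.98 V
V_th = V_2 - V_3 = 6.98 - 0 = 6.98 V
Step 2 — R_th: zero the source — replace V1 by a short circuit (node 3 merges into node 0) — and find the resistance seen between A (node 2) and B (node 0).
Reduce the network between node 2 (A) and node 0 (B) by series/parallel combination:
  Rp1 = R1 ‖ R3 (parallel, both between nodes 0 and 1) = 1/(1/22 + 1/56) = 15.79 Ω
  Rs1 = R2 + Rp1 (series, joined only at node 1) = 130 + 15.79 = 145.8 Ω
  Rp2 = R4 ‖ Rs1 (parallel, both between nodes 0 and 2) = 1/(1/5100 + 1/145.8) = 141.7 Ω
R_th = 141.7 Ω
I_n = V_th/R_th = 6.98/141.7 = 0.04924 A, and R_n = R_th = 141.7 Ω

Final answer: I_n = 0.04924 A, R_n = 141.7 Ω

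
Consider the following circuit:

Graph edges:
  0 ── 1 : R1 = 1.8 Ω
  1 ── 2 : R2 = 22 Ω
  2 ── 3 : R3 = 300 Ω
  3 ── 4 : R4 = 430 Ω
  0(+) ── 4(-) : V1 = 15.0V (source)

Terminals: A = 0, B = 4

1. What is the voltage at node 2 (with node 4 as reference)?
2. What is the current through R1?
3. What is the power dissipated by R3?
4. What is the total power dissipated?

Nodal analysis, taking node 4 as the 0 V reference.
Source V1 fixes V_0 = 15 V.
KCL at each unknown node (sum of currents leaving = 0; resistances in Ω):
  Node 1: (V_1 - 15)/1.8 + (V_1 - V_2)/22 = 0
  Node 2: (V_2 - V_1)/22 + (V_2 - V_3)/300 = 0
  Node 3: (V_3 - V_2)/300 + (V_3 - 0)/430 = 0
Collecting terms (coefficients in siemens):
  0.601·V_1 - 0.04545·V_2 = 8.333
  0.04879·V_2 - 0.04545·V_1 - 0.003333·V_3 = 0
  0.005659·V_3 - 0.003333·V_2 = 0
Solving these 3 simultaneous equations (Gaussian elimination) gives:
  V_1 = 14.96 V, V_2 = 14.53 V, V_3 = 8.557 V
Part 1:
  Read off the nodal solution: V_2 = 14.53 V
Part 2:
  I_R1 = (V_0 - V_1)/R1 = (15 - 14.96)/1.8 = 0.0199 A
  Magnitude: I_R1 = 0.0199 A
Part 3:
  I_R3 = (V_2 - V_3)/R3 = (14.53 - 8.557)/300 = 0.0199 A
  P_R3 = I_R3² × R3 = (0.0199)² × 300 = 0.1188 W
Part 4:
  Power in each resistor, P = (ΔV)²/R:
    P_R1 = (15 - 14.96)²/1.8 = 0.0007128 W
    P_R2 = (14.96 - 14.53)²/22 = 0.008711 W
    P_R3 = (14.53 - 8.557)²/300 = 0.1188 W
    P_R4 = (8.557 - 0)²/430 = 0.1703 W
  P_total = P_R1 + P_R2 + P_R3 + P_R4 = 0.2985 W

Final answers:
1. V_2 = 14.53 V
2. I_R1 = 0.0199 A
3. P_R3 = 0.1188 W
4. P_total = 0.2985 W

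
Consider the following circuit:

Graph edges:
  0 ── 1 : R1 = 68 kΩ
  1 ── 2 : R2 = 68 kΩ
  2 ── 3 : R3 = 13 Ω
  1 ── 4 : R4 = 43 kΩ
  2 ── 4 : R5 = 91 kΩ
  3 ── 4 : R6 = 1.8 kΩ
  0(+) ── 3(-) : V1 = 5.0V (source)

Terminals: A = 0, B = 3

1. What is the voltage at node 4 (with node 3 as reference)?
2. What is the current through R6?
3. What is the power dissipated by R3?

Nodal analysis, taking node 3 as the 0 V reference.
Source V1 fixes V_0 = 5 V.
KCL at each unknown node (sum of currents leaving = 0; resistances in Ω):
  Node 1: (V_1 - 5)/68000 + (V_1 - V_2)/68000 + (V_1 - V_4)/43000 = 0
  Node 2: (V_2 - V_1)/68000 + (V_2 - 0)/13 + (V_2 - V_4)/91000 = 0
  Node 4: (V_4 - V_1)/43000 + (V_4 - V_2)/91000 + (V_4 - 0)/1800 = 0
Collecting terms (coefficients in siemens):
  0.00005267·V_1 - 0.00001471·V_2 - 0.00002326·V_4 = 0.00007353
  0.07695·V_2 - 0.00001471·V_1 - 0.00001099·V_4 = 0
  0.0005898·V_4 - 0.00002326·V_1 - 0.00001099·V_2 = 0
Solving these 3 simultaneous equations (Gaussian elimination) gives:
  V_1 = 1.421 V, V_2 = 0.0002796 V, V_4 = 0.05603 V
Part 1:
  Read off the nodal solution: V_4 = 0.05603 V
Part 2:
  I_R6 = (V_3 - V_4)/R6 = (0 - 0.05603)/1800 = -0.00003113 A
  Magnitude: I_R6 = 0.00003113 A
Part 3:
  I_R3 = (V_2 - V_3)/R3 = (0.0002796 - 0)/13 = 0.0000215 A
  P_R3 = I_R3² × R3 = (0.0000215)² × 13 = 0.000000006012 W

Final answers:
1. V_4 = 0.05603 V
2. I_R6 = 3.113e-05 A
3. P_R3 = 6.012e-09 W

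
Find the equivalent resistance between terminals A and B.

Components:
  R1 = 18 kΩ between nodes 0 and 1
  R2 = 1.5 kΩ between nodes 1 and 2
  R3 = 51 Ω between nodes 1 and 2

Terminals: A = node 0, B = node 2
Reduce the network between node 0 (A) and node 2 (B) by series/parallel combination:
  Rp1 = R2 ‖ R3 (parallel, both between nodes 1 and 2) = 1/(1/1500 + 1/51) = 49.32 Ω
  Rs1 = R1 + Rp1 (series, joined only at node 1) = 18000 + 49.32 = 18050 Ω
R_eq = 18.05 kΩ

Final answer: 18.05 kΩ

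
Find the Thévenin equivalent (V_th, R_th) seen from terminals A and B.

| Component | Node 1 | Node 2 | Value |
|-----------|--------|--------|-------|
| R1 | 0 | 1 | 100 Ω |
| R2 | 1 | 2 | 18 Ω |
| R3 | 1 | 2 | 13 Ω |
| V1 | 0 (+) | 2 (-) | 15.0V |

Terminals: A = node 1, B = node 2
Step 1 — V_th is the open-circuit voltage V_A - V_B (nothing connected across the terminals).
Nodal analysis, taking node 2 as the 0 V reference.
Source V1 fixes V_0 = 15 V.
KCL at each unknown node (sum of currents leaving = 0; resistances in Ω):
  Node 1: (V_1 - 15)/100 + (V_1 - 0)/18 + (V_1 - 0)/13 = 0
Collecting terms: 0.1425 × V_1 = 0.15  =>  V_1 = 1.053 V
V_th = V_1 - V_2 = 1.053 - 0 = 1.053 V
Step 2 — R_th: zero the source — replace V1 by a short circuit (node 2 merges into node 0) — and find the resistance seen between A (node 1) and B (node 0).
Reduce the network between node 1 (A) and node 0 (B) by series/parallel combination:
  Rp1 = R1 ‖ R2 ‖ R3 (parallel, all between nodes 0 and 1) = 1/(1/100 + 1/18 + 1/13) = 7.019 Ω
R_th = 7.019 Ω

Final answer: V_th = 1.053 V, R_th = 7.019 Ω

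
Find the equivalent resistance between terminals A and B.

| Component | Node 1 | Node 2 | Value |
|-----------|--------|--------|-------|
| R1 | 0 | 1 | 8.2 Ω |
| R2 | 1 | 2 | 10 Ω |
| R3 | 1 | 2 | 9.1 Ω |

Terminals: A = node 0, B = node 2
Reduce the network between node 0 (A) and node 2 (B) by series/parallel combination:
  Rp1 = R2 ‖ R3 (parallel, both between nodes 1 and 2) = 1/(1/10 + 1/9.1) = 4.764 Ω
  Rs1 = R1 + Rp1 (series, joined only at node 1) = 8.2 + 4.764 = 12.96 Ω
R_eq = 12.96 Ω

Final answer: 12.96 Ω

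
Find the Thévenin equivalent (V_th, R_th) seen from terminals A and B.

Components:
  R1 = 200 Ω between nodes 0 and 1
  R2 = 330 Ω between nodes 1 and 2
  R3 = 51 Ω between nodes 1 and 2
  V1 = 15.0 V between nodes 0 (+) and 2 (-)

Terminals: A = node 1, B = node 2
Step 1 — V_th is the open-circuit voltage V_A - V_B (nothing connected across the terminals).
Nodal analysis, taking node 2 as the 0 V reference.
Source V1 fixes V_0 = 15 V.
KCL at each unknown node (sum of currents leaving = 0; resistances in Ω):
  Node 1: (V_1 - 15)/200 + (V_1 - 0)/330 + (V_1 - 0)/51 = 0
Collecting terms: 0.02764 × V_1 = 0.075  =>  V_1 = 2.714 V
V_th = V_1 - V_2 = 2.714 - 0 = 2.714 V
Step 2 — R_th: zero the source — replace V1 by a short circuit (node 2 merges into node 0) — and find the resistance seen between A (node 1) and B (node 0).
Reduce the network between node 1 (A) and node 0 (B) by series/parallel combination:
  Rp1 = R1 ‖ R2 ‖ R3 (parallel, all between nodes 0 and 1) = 1/(1/200 + 1/330 + 1/51) = 36.18 Ω
R_th = 36.18 Ω

Final answer: V_th = 2.714 V, R_th = 36.18 Ω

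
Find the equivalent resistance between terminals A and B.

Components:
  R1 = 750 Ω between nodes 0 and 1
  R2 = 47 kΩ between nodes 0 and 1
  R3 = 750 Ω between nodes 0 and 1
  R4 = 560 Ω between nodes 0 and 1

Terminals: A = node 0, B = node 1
Reduce the network between node 0 (A) and node 1 (B) by series/parallel combination:
  Rp1 = R1 ‖ R2 ‖ R3 ‖ R4 (parallel, all between nodes 0 and 1) = 1/(1/750 + 1/47000 + 1/750 + 1/560) = 223.5 Ω
R_eq = 223.5 Ω

Final answer: 223.5 Ω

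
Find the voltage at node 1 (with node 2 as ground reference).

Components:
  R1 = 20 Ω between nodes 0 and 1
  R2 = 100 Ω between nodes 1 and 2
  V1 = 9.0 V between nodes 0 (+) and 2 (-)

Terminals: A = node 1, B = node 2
Nodal analysis, taking node 2 as the 0 V reference.
Source V1 fixes V_0 = 9 V.
KCL at each unknown node (sum of currents leaving = 0; resistances in Ω):
  Node 1: (V_1 - 9)/20 + (V_1 - 0)/100 = 0
Collecting terms: 0.06 × V_1 = 0.45  =>  V_1 = 7.5 V
The requested potential is V_1 = 7.5 V.

Final answer: V_1 = 7.5 V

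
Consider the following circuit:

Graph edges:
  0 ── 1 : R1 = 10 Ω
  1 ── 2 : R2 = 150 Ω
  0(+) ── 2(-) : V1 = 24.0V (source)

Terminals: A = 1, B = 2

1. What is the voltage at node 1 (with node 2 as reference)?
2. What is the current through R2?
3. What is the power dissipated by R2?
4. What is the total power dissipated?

Nodal analysis, taking node 2 as the 0 V reference.
Source V1 fixes V_0 = 24 V.
KCL at each unknown node (sum of currents leaving = 0; resistances in Ω):
  Node 1: (V_1 - 24)/10 + (V_1 - 0)/150 = 0
Collecting terms: 0.1067 × V_1 = 2.4  =>  V_1 = 22.5 V
Part 1:
  Read off the nodal solution: V_1 = 22.5 V
Part 2:
  I_R2 = (V_1 - V_2)/R2 = (22.5 - 0)/150 = 0.15 A
  Magnitude: I_R2 = 0.15 A
Part 3:
  I_R2 = (V_1 - V_2)/R2 = (22.5 - 0)/150 = 0.15 A
  P_R2 = I_R2² × R2 = (0.15)² × 150 = 3.375 W
Part 4:
  Power in each resistor, P = (ΔV)²/R:
    P_R1 = (24 - 22.5)²/10 = 0.225 W
    P_R2 = (22.5 - 0)²/150 = 3.375 W
  P_total = P_R1 + P_R2 = 3.6 W

Final answers:
1. V_1 = 22.5 V
2. I_R2 = 0.15 A
3. P_R2 = 3.375 W
4. P_total = 3.6 W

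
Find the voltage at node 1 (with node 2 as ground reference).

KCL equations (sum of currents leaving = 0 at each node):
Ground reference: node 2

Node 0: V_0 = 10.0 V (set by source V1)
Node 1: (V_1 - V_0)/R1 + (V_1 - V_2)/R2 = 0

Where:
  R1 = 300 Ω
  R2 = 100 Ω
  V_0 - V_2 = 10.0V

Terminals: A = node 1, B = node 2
Nodal analysis, taking node 2 as the 0 V reference.
Source V1 fixes V_0 = 10 V.
KCL at each unknown node (sum of currents leaving = 0; resistances in Ω):
  Node 1: (V_1 - 10)/300 + (V_1 - 0)/100 = 0
Collecting terms: 0.01333 × V_1 = 0.03333  =>  V_1 = 2.5 V
The requested potential is V_1 = 2.5 V.

Final answer: V_1 = 2.5 V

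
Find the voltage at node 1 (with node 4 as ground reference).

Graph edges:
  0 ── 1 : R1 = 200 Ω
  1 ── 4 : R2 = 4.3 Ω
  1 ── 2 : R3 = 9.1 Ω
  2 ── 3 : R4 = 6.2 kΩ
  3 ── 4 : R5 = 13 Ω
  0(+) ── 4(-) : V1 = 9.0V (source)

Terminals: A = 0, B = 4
Nodal analysis, taking node 4 as the 0 V reference.
Source V1 fixes V_0 = 9 V.
KCL at each unknown node (sum of currents leaving = 0; resistances in Ω):
  Node 1: (V_1 - 9)/200 + (V_1 - 0)/4.3 + (V_1 - V_2)/9.1 = 0
  Node 2: (V_2 - V_1)/9.1 + (V_2 - V_3)/6200 = 0
  Node 3: (V_3 - V_2)/6200 + (V_3 - 0)/13 = 0
Collecting terms (coefficients in siemens):
  0.3474·V_1 - 0.1099·V_2 = 0.045
  0.1101·V_2 - 0.1099·V_1 - 0.0001613·V_3 = 0
  0.07708·V_3 - 0.0001613·V_2 = 0
Solving these 3 simultaneous equations (Gaussian elimination) gives:
  V_1 = 0.1893 V, V_2 = 0.189 V, V_3 = 0.0003955 V
The requested potential is V_1 = 0.1893 V.

Final answer: V_1 = 0.1893 V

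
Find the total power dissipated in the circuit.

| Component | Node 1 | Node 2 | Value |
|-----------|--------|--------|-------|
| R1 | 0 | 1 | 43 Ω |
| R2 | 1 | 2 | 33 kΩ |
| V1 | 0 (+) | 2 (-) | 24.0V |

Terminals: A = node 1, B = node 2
Nodal analysis, taking node 2 as the 0 V reference.
Source V1 fixes V_0 = 24 V.
KCL at each unknown node (sum of currents leaving = 0; resistances in Ω):
  Node 1: (V_1 - 24)/43 + (V_1 - 0)/33000 = 0
Collecting terms: 0.02329 × V_1 = 0.5581  =>  V_1 = 23.97 V
Power in each resistor, P = (ΔV)²/R:
  P_R1 = (24 - 23.97)²/43 = 0.00002268 W
  P_R2 = (23.97 - 0)²/33000 = 0.01741 W
P_total = P_R1 + P_R2 = 0.01743 W

Final answer: 0.01743 W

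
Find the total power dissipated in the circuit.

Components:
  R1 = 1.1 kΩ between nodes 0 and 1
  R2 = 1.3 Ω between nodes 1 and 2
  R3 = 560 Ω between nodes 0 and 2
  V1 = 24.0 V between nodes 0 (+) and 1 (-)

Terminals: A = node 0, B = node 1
Nodal analysis, taking node 1 as the 0 V reference.
Source V1 fixes V_0 = 24 V.
KCL at each unknown node (sum of currents leaving = 0; resistances in Ω):
  Node 2: (V_2 - 0)/1.3 + (V_2 - 24)/560 = 0
Collecting terms: 0.771 × V_2 = 0.04286  =>  V_2 = 0.05559 V
Power in each resistor, P = (ΔV)²/R:
  P_R1 = (24 - 0)²/1100 = 0.5236 W
  P_R2 = (0 - 0.05559)²/1.3 = 0.002377 W
  P_R3 = (24 - 0.05559)²/560 = 1.024 W
P_total = P_R1 + P_R2 + P_R3 = 1.55 W

Final answer: 1.55 W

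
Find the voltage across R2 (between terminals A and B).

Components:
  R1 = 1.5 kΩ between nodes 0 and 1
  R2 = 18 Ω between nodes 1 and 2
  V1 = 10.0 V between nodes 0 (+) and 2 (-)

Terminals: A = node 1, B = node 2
R1 and R2 are in series across V1 (node 0 → node 1 → node 2), and the output A–B is taken across R2, so this is a voltage divider.
Series current: I = V1/(R1 + R2) = 10/(1500 + 18) = 10/1518 = 0.006588 A
V_R2 = I × R2 = V1 × R2/(R1 + R2) = 10 × 18/1518 = 0.1186 V

Final answer: 0.1186 V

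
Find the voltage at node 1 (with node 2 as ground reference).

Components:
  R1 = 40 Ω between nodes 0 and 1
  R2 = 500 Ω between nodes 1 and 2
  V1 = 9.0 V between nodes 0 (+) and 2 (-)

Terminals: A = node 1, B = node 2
Nodal analysis, taking node 2 as the 0 V reference.
Source V1 fixes V_0 = 9 V.
KCL at each unknown node (sum of currents leaving = 0; resistances in Ω):
  Node 1: (V_1 - 9)/40 + (V_1 - 0)/500 = 0
Collecting terms: 0.027 × V_1 = 0.225  =>  V_1 = 8.333 V
The requested potential is V_1 = 8.333 V.

Final answer: V_1 = 8.333 V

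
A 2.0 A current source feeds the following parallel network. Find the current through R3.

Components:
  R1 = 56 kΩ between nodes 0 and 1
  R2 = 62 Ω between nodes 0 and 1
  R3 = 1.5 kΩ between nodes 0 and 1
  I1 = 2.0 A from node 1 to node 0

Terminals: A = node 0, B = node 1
All resistors sit directly between nodes 0 and 1, so they are in parallel and share one voltage V; the full source current 2 A splits among them.
1/R_par = 1/56000 + 1/62 + 1/1500 = 0.01681 S  =>  R_par = 59.48 Ω
V = I × R_par = 2 × 59.48 = 119 V
I_R3 = V/R3 = 119/1500 = 0.0793 A

Final answer: 0.0793 A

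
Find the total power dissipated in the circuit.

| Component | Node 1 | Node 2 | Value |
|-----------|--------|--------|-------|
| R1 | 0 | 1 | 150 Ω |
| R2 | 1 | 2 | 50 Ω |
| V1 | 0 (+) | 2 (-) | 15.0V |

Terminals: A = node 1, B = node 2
Nodal analysis, taking node 2 as the 0 V reference.
Source V1 fixes V_0 = 15 V.
KCL at each unknown node (sum of currents leaving = 0; resistances in Ω):
  Node 1: (V_1 - 15)/150 + (V_1 - 0)/50 = 0
Collecting terms: 0.02667 × V_1 = 0.1  =>  V_1 = 3.75 V
Power in each resistor, P = (ΔV)²/R:
  P_R1 = (15 - 3.75)²/150 = 0.8438 W
  P_R2 = (3.75 - 0)²/50 = 0.2812 W
P_total = P_R1 + P_R2 = 1.125 W

Final answer: 1.125 W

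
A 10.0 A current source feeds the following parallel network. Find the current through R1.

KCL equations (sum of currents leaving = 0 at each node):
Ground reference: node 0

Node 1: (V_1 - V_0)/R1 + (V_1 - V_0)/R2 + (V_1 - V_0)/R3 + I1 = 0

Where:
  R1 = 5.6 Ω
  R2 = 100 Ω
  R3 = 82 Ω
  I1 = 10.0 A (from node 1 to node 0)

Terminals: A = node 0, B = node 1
All resistors sit directly between nodes 0 and 1, so they are in parallel and share one voltage V; the full source current 10 A splits among them.
1/R_par = 1/5.6 + 1/100 + 1/82 = 0.2008 S  =>  R_par = 4.981 Ω
V = I × R_par = 10 × 4.981 = 49.81 V
I_R1 = V/R1 = 49.81/5.6 = 8.894 A

Final answer: 8.894 A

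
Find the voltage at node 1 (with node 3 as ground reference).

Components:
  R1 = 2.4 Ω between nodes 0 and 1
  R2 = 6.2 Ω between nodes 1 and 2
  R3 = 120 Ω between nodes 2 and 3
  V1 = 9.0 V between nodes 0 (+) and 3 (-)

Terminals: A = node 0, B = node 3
Nodal analysis, taking node 3 as the 0 V reference.
Source V1 fixes V_0 = 9 V.
KCL at each unknown node (sum of currents leaving = 0; resistances in Ω):
  Node 1: (V_1 - 9)/2.4 + (V_1 - V_2)/6.2 = 0
  Node 2: (V_2 - V_1)/6.2 + (V_2 - 0)/120 = 0
Collecting terms (coefficients in siemens):
  0.578·V_1 - 0.1613·V_2 = 3.75
  0.1696·V_2 - 0.1613·V_1 = 0
Determinant D = (0.578)(0.1696) - (-0.1613)(-0.1613) = 0.07202
V_1 = [(3.75)(0.1696) - (-0.1613)(0)]/D = 8.832 V
V_2 = [(0.578)(0) - (3.75)(-0.1613)]/D = 8.398 V
The requested potential is V_1 = 8.832 V.

Final answer: V_1 = 8.832 V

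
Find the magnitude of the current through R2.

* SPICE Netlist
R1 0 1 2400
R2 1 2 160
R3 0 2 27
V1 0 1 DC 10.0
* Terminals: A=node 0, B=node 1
Nodal analysis, taking node 1 as the 0 V reference.
Source V1 fixes V_0 = 10 V.
KCL at each unknown node (sum of currents leaving = 0; resistances in Ω):
  Node 2: (V_2 - 0)/160 + (V_2 - 10)/27 = 0
Collecting terms: 0.04329 × V_2 = 0.3704  =>  V_2 = 8.556 V
I_R2 = (V_1 - V_2)/R2 = (0 - 8.556)/160 = -0.05348 A
|I_R2| = 0.05348 A

Final answer: |I_R2| = 0.05348 A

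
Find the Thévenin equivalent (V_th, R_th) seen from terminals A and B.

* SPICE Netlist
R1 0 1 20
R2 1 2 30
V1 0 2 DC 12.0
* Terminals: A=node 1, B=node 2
Step 1 — V_th is the open-circuit voltage V_A - V_B (nothing connected across the terminals).
Nodal analysis, taking node 2 as the 0 V reference.
Source V1 fixes V_0 = 12 V.
KCL at each unknown node (sum of currents leaving = 0; resistances in Ω):
  Node 1: (V_1 - 12)/20 + (V_1 - 0)/30 = 0
Collecting terms: 0.08333 × V_1 = 0.6  =>  V_1 = 7.2 V
V_th = V_1 - V_2 = 7.2 - 0 = 7.2 V
Step 2 — R_th: zero the source — replace V1 by a short circuit (node 2 merges into node 0) — and find the resistance seen between A (node 1) and B (node 0).
Reduce the network between node 1 (A) and node 0 (B) by series/parallel combination:
  Rp1 = R1 ‖ R2 (parallel, both between nodes 0 and 1) = 1/(1/20 + 1/30) = 12 Ω
R_th = 12 Ω

Final answer: V_th = 7.2 V, R_th = 12 Ω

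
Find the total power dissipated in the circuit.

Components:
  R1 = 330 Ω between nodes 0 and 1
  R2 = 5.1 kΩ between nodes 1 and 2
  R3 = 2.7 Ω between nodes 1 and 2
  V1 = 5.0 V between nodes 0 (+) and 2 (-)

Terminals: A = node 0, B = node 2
Nodal analysis, taking node 2 as the 0 V reference.
Source V1 fixes V_0 = 5 V.
KCL at each unknown node (sum of currents leaving = 0; resistances in Ω):
  Node 1: (V_1 - 5)/330 + (V_1 - 0)/5100 + (V_1 - 0)/2.7 = 0
Collecting terms: 0.3736 × V_1 = 0.01515  =>  V_1 = 0.04056 V
Power in each resistor, P = (ΔV)²/R:
  P_R1 = (5 - 0.04056)²/330 = 0.07453 W
  P_R2 = (0.04056 - 0)²/5100 = 0.0000003225 W
  P_R3 = (0.04056 - 0)²/2.7 = 0.0006092 W
P_total = P_R1 + P_R2 + P_R3 = 0.07514 W

Final answer: 0.07514 W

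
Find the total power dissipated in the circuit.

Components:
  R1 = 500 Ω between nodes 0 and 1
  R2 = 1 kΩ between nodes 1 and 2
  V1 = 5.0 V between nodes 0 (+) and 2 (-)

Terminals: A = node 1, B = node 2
Nodal analysis, taking node 2 as the 0 V reference.
Source V1 fixes V_0 = 5 V.
KCL at each unknown node (sum of currents leaving = 0; resistances in Ω):
  Node 1: (V_1 - 5)/500 + (V_1 - 0)/1000 = 0
Collecting terms: 0.003 × V_1 = 0.01  =>  V_1 = 3.333 V
Power in each resistor, P = (ΔV)²/R:
  P_R1 = (5 - 3.333)²/500 = 0.005556 W
  P_R2 = (3.333 - 0)²/1000 = 0.01111 W
P_total = P_R1 + P_R2 = 0.01667 W

Final answer: 0.01667 W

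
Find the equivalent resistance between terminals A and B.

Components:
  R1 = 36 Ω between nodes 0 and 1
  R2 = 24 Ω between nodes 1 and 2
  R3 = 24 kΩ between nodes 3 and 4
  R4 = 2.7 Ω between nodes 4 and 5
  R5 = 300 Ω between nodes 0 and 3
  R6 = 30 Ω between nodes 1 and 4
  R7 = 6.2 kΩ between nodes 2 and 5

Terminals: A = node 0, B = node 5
The network is not a plain series/parallel combination. Inject a 1 A test current into terminal A (node 0) and return it from terminal B (node 5); then R_eq = V_A / (1 A).
Nodal analysis, taking node 5 as the 0 V reference.
Current source I_test pushes 1 A into node 0 and draws it out of node 5.
KCL at each unknown node (sum of currents leaving = 0; resistances in Ω):
  Node 0: (V_0 - V_1)/36 + (V_0 - V_3)/300 - 1 = 0
  Node 1: (V_1 - V_0)/36 + (V_1 - V_2)/24 + (V_1 - V_4)/30 = 0
  Node 2: (V_2 - V_1)/24 + (V_2 - 0)/6200 = 0
  Node 3: (V_3 - V_0)/300 + (V_3 - V_4)/24000 = 0
  Node 4: (V_4 - V_1)/30 + (V_4 - V_3)/24000 + (V_4 - 0)/2.7 = 0
Collecting terms (coefficients in siemens):
  0.03111·V_0 - 0.02778·V_1 - 0.003333·V_3 = 1
  0.1028·V_1 - 0.02778·V_0 - 0.04167·V_2 - 0.03333·V_4 = 0
  0.04183·V_2 - 0.04167·V_1 = 0
  0.003375·V_3 - 0.003333·V_0 - 0.00004167·V_4 = 0
  0.4037·V_4 - 0.03333·V_1 - 0.00004167·V_3 = 0
Solving these 5 simultaneous equations (Gaussian elimination) gives:
  V_0 = 68.35 V, V_1 = 32.45 V, V_2 = 32.32 V, V_3 = 67.54 V
  V_4 = 2.686 V
R_eq = V_0 / 1 A = 68.35 Ω

Final answer: 68.35 Ω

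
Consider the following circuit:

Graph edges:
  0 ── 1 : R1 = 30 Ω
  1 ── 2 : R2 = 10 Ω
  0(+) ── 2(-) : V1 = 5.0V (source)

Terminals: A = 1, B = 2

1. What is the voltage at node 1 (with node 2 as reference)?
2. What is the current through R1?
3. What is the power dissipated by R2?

Nodal analysis, taking node 2 as the 0 V reference.
Source V1 fixes V_0 = 5 V.
KCL at each unknown node (sum of currents leaving = 0; resistances in Ω):
  Node 1: (V_1 - 5)/30 + (V_1 - 0)/10 = 0
Collecting terms: 0.1333 × V_1 = 0.1667  =>  V_1 = 1.25 V
Part 1:
  Read off the nodal solution: V_1 = 1.25 V
Part 2:
  I_R1 = (V_0 - V_1)/R1 = (5 - 1.25)/30 = 0.125 A
  Magnitude: I_R1 = 0.125 A
Part 3:
  I_R2 = (V_1 - V_2)/R2 = (1.25 - 0)/10 = 0.125 A
  P_R2 = I_R2² × R2 = (0.125)² × 10 = 0.1562 W

Final answers:
1. V_1 = 1.25 V
2. I_R1 = 0.125 A
3. P_R2 = 0.1562 W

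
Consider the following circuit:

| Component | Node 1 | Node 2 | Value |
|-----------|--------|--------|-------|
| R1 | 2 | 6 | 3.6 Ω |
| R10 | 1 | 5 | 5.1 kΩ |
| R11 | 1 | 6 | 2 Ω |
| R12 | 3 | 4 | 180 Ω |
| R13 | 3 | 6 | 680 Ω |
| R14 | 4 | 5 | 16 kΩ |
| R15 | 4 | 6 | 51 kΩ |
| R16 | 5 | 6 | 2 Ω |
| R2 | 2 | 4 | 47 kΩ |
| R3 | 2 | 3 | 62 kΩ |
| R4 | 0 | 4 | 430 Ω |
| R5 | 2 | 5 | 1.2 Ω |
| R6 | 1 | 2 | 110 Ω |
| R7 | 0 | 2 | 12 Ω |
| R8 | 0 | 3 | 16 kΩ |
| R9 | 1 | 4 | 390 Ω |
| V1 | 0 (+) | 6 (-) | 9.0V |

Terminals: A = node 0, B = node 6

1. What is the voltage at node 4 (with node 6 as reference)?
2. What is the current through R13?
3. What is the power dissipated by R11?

Nodal analysis, taking node 6 as the 0 V reference.
Source V1 fixes V_0 = 9 V.
KCL at each unknown node (sum of currents leaving = 0; resistances in Ω):
  Node 1: (V_1 - V_2)/110 + (V_1 - V_4)/390 + (V_1 - V_5)/5100 + (V_1 - 0)/2 = 0
  Node 2: (V_2 - 0)/3.6 + (V_2 - V_4)/47000 + (V_2 - V_3)/62000 + (V_2 - V_5)/1.2 + (V_2 - V_1)/110 + (V_2 - 9)/12 = 0
  Node 3: (V_3 - V_2)/62000 + (V_3 - 9)/16000 + (V_3 - V_4)/180 + (V_3 - 0)/680 = 0
  Node 4: (V_4 - V_2)/47000 + (V_4 - 9)/430 + (V_4 - V_1)/390 + (V_4 - V_3)/180 + (V_4 - V_5)/16000 + (V_4 - 0)/51000 = 0
  Node 5: (V_5 - V_2)/1.2 + (V_5 - V_1)/5100 + (V_5 - V_4)/16000 + (V_5 - 0)/2 = 0
Collecting terms (coefficients in siemens):
  0.5119·V_1 - 0.009091·V_2 - 0.002564·V_4 - 0.0001961·V_5 = 0
  1.204·V_2 - 0.009091·V_1 - 0.00001613·V_3 - 0.00002128·V_4 - 0.8333·V_5 = 0.75
  0.007105·V_3 - 0.00001613·V_2 - 0.005556·V_4 = 0.0005625
  0.01055·V_4 - 0.002564·V_1 - 0.00002128·V_2 - 0.005556·V_3 - 0.0000625·V_5 = 0.02093
  1.334·V_5 - 0.0001961·V_1 - 0.8333·V_2 - 0.0000625·V_4 = 0
Solving these 5 simultaneous equations (Gaussian elimination) gives:
  V_1 = 0.03718 V, V_2 = 1.099 V, V_3 = 2.797 V, V_4 = 3.473 V
  V_5 = 0.6871 V
Part 1:
  Read off the nodal solution: V_4 = 3.473 V
Part 2:
  I_R13 = (V_3 - V_6)/R13 = (2.797 - 0)/680 = 0.004113 A
  Magnitude: I_R13 = 0.004113 A
Part 3:
  I_R11 = (V_1 - V_6)/R11 = (0.03718 - 0)/2 = 0.01859 A
  P_R11 = I_R11² × R11 = (0.01859)² × 2 = 0.0006913 W

Final answers:
1. V_4 = 3.473 V
2. I_R13 = 0.004113 A
3. P_R11 = 0.0006913 W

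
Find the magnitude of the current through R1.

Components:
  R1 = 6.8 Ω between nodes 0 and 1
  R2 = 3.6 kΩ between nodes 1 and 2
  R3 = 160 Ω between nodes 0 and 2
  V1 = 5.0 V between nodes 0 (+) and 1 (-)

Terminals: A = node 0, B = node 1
Nodal analysis, taking node 1 as the 0 V reference.
Source V1 fixes V_0 = 5 V.
KCL at each unknown node (sum of currents leaving = 0; resistances in Ω):
  Node 2: (V_2 - 0)/3600 + (V_2 - 5)/160 = 0
Collecting terms: 0.006528 × V_2 = 0.03125  =>  V_2 = 4.787 V
I_R1 = (V_0 - V_1)/R1 = (5 - 0)/6.8 = 0.7353 A
|I_R1| = 0.7353 A

Final answer: |I_R1| = 0.7353 A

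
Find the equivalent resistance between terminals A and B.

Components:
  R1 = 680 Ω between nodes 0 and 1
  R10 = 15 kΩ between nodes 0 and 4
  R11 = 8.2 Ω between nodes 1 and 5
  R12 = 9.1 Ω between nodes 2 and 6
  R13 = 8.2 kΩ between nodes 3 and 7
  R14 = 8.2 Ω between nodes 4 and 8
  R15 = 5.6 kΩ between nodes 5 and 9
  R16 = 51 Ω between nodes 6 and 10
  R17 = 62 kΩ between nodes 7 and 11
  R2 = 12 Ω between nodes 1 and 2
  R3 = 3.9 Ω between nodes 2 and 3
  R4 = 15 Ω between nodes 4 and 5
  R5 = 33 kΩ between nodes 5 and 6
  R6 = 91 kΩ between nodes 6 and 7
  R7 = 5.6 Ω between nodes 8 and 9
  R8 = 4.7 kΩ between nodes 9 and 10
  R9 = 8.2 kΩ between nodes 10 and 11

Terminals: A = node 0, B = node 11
The network is not a plain series/parallel combination. Inject a 1 A test current into terminal A (node 0) and return it from terminal B (node 11); then R_eq = V_A / (1 A).
Nodal analysis, taking node 11 as the 0 V reference.
Current source I_test pushes 1 A into node 0 and draws it out of node 11.
KCL at each unknown node (sum of currents leaving = 0; resistances in Ω):
  Node 0: (V_0 - V_1)/680 + (V_0 - V_4)/15000 - 1 = 0
  Node 1: (V_1 - V_0)/680 + (V_1 - V_2)/12 + (V_1 - V_5)/8.2 = 0
  Node 2: (V_2 - V_1)/12 + (V_2 - V_3)/3.9 + (V_2 - V_6)/9.1 = 0
  Node 3: (V_3 - V_2)/3.9 + (V_3 - V_7)/8200 = 0
  Node 4: (V_4 - V_0)/15000 + (V_4 - V_5)/15 + (V_4 - V_8)/8.2 = 0
  Node 5: (V_5 - V_1)/8.2 + (V_5 - V_4)/15 + (V_5 - V_6)/33000 + (V_5 - V_9)/5600 = 0
  Node 6: (V_6 - V_2)/9.1 + (V_6 - V_5)/33000 + (V_6 - V_7)/91000 + (V_6 - V_10)/51 = 0
  Node 7: (V_7 - V_3)/8200 + (V_7 - V_6)/91000 + (V_7 - 0)/62000 = 0
  Node 8: (V_8 - V_4)/8.2 + (V_8 - V_9)/5.6 = 0
  Node 9: (V_9 - V_5)/5600 + (V_9 - V_8)/5.6 + (V_9 - V_10)/4700 = 0
  Node 10: (V_10 - V_6)/51 + (V_10 - V_9)/4700 + (V_10 - 0)/8200 = 0
Collecting terms (coefficients in siemens):
  0.001537·V_0 - 0.001471·V_1 - 0.00006667·V_4 = 1
  0.2068·V_1 - 0.001471·V_0 - 0.08333·V_2 - 0.122·V_5 = 0
  0.4496·V_2 - 0.08333·V_1 - 0.2564·V_3 - 0.1099·V_6 = 0
  0.2565·V_3 - 0.2564·V_2 - 0.000122·V_7 = 0
  0.1887·V_4 - 0.00006667·V_0 - 0.06667·V_5 - 0.122·V_8 = 0
  0.1888·V_5 - 0.122·V_1 - 0.06667·V_4 - 0.0000303·V_6 - 0.0001786·V_9 = 0
  0.1295·V_6 - 0.1099·V_2 - 0.0000303·V_5 - 0.00001099·V_7 - 0.01961·V_10 = 0
  0.0001491·V_7 - 0.000122·V_3 - 0.00001099·V_6 = 0
  0.3005·V_8 - 0.122·V_4 - 0.1786·V_9 = 0
  0.179·V_9 - 0.0001786·V_5 - 0.1786·V_8 - 0.0002128·V_10 = 0
  0.01994·V_10 - 0.01961·V_6 - 0.0002128·V_9 = 0
Solving these 11 simultaneous equations (Gaussian elimination) gives:
  V_0 = 8045 V, V_1 = 7394 V, V_2 = 7382 V, V_3 = 7382 V
  V_4 = 7395 V, V_5 = 7394 V, V_6 = 7374 V, V_7 = 6583 V
  V_8 = 7395 V, V_9 = 7395 V, V_10 = 7329 V
R_eq = V_0 / 1 A = 8045 Ω = 8.045 kΩ

Final answer: 8.045 kΩ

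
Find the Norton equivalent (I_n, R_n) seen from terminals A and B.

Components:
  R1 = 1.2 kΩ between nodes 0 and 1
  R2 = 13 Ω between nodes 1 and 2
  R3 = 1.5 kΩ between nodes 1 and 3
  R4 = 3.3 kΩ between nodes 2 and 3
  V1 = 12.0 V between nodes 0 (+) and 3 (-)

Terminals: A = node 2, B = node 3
Find the Thévenin equivalent first; then I_n = V_th/R_th and R_n = R_th.
Step 1 — V_th is the open-circuit voltage V_A - V_B (nothing connected across the terminals).
Nodal analysis, taking node 3 as the 0 V reference.
Source V1 fixes V_0 = 12 V.
KCL at each unknown node (sum of currents leaving = 0; resistances in Ω):
  Node 1: (V_1 - 12)/1200 + (V_1 - V_2)/13 + (V_1 - 0)/1500 = 0
  Node 2: (V_2 - V_1)/13 + (V_2 - 0)/3300 = 0
Collecting terms (coefficients in siemens):
  0.07842·V_1 - 0.07692·V_2 = 0.01
  0.07723·V_2 - 0.07692·V_1 = 0
Determinant D = (0.07842)(0.07723) - (-0.07692)(-0.07692) = 0.0001391
V_1 = [(0.01)(0.07723) - (-0.07692)(0)]/D = 5.55 V
V_2 = [(0.07842)(0) - (0.01)(-0.07692)]/D = 5.528 V
V_th = V_2 - V_3 = 5.528 - 0 = 5.528 V
Step 2 — R_th: zero the source — replace V1 by a short circuit (node 3 merges into node 0) — and find the resistance seen between A (node 2) and B (node 0).
Reduce the network between node 2 (A) and node 0 (B) by series/parallel combination:
  Rp1 = R1 ‖ R3 (parallel, both between nodes 0 and 1) = 1/(1/1200 + 1/1500) = 666.7 Ω
  Rs1 = R2 + Rp1 (series, joined only at node 1) = 13 + 666.7 = 679.7 Ω
  Rp2 = R4 ‖ Rs1 (parallel, both between nodes 0 and 2) = 1/(1/3300 + 1/679.7) = 563.6 Ω
R_th = 563.6 Ω
I_n = V_th/R_th = 5.528/563.6 = 0.009809 A, and R_n = R_th = 563.6 Ω

Final answer: I_n = 0.009809 A, R_n = 563.6 Ω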